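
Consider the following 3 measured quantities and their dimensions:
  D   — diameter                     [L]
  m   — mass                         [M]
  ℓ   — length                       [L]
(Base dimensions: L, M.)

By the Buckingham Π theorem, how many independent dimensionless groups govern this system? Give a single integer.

1

Exponent matrix [L,M] × [D,m,ℓ]:
  L: [ 1  0  1]
  M: [ 0  1  0]
RREF → pivots at {D,m} ⇒ r = 2
n=3, r=2 ⇒ 1 dimensionless group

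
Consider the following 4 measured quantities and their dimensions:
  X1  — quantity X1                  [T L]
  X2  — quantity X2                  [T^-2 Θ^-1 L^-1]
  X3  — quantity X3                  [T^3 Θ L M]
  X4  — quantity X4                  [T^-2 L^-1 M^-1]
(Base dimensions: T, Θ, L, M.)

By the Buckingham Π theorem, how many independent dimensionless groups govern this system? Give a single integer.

1

Dimensional matrix (T×Θ×L×M by X1×X2×X3×X4):
  T: [ 1 -2  3 -2]
  Θ: [ 0 -1  1  0]
  L: [ 1 -1  1 -1]
  M: [ 0  0  1 -1]
Row reduction gives pivot columns X1,X2,X3; rank = 3
n=4, r=3 ⇒ 1 dimensionless group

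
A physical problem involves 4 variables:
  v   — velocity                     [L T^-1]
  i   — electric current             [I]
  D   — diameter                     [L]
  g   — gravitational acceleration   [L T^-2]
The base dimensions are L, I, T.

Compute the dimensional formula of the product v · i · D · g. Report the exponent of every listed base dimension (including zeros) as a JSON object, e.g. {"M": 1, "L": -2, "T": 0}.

Exponent matrix [L,I,T] × [v,i,D,g]:
  L: [ 1  0  1  1]
  I: [ 0  1  0  0]
  T: [-1  0  0 -2]
  [L]: (1)·1+(1)·0+(1)·1+(1)·1 = 3
  [I]: (1)·0+(1)·1+(1)·0+(1)·0 = 1
  [T]: (1)·-1+(1)·0+(1)·0+(1)·-2 = -3
⇒ L^3 I T^-3

{"L": 3, "I": 1, "T": -3}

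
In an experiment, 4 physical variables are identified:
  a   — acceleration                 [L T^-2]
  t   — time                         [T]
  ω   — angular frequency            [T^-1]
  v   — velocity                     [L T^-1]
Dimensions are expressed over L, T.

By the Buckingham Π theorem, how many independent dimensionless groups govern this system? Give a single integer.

Exponent matrix [L,T] × [a,t,ω,v]:
  L: [ 1  0  0  1]
  T: [-2  1 -1 -1]
Row reduction gives pivot columns a,t; rank = 2
4 vars − rank 2 = 2 Π groups

2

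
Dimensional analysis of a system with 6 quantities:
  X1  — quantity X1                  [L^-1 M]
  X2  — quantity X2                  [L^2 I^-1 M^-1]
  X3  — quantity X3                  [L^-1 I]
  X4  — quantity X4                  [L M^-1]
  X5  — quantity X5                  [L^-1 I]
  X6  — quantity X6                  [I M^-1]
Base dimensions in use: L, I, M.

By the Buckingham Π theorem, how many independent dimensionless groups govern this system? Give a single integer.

4

Dimensional matrix (L×I×M by X1×X2×X3×X4×X5×X6):
  L: [-1  2 -1  1 -1  0]
  I: [ 0 -1  1  0  1  1]
  M: [ 1 -1  0 -1  0 -1]
Echelon form has 2 nonzero rows (pivots: X1,X2)
Π count = n − r = 6 − 2 = 4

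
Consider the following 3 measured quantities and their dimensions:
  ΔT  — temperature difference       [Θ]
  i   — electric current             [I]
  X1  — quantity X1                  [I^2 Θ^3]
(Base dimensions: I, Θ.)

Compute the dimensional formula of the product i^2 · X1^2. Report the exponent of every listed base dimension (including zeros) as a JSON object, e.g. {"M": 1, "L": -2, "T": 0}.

Dimensional matrix (I×Θ by ΔT×i×X1):
  I: [ 0  1  2]
  Θ: [ 1  0  3]
  [I]: (2)·1+(2)·2 = 6
  [Θ]: (2)·0+(2)·3 = 6
⇒ I^6 Θ^6

{"I": 6, "Θ": 6}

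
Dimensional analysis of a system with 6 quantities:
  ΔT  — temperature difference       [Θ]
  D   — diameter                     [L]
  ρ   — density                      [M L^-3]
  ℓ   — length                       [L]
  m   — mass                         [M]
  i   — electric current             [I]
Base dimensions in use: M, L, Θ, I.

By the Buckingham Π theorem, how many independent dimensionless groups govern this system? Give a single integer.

Dimensional matrix (M×L×Θ×I by ΔT×D×ρ×ℓ×m×i):
  M: [ 0  0  1  0  1  0]
  L: [ 0  1 -3  1  0  0]
  Θ: [ 1  0  0  0  0  0]
  I: [ 0  0  0  0  0  1]
Row reduction gives pivot columns ΔT,D,ρ,i; rank = 4
n=6, r=4 ⇒ 2 dimensionless groups

2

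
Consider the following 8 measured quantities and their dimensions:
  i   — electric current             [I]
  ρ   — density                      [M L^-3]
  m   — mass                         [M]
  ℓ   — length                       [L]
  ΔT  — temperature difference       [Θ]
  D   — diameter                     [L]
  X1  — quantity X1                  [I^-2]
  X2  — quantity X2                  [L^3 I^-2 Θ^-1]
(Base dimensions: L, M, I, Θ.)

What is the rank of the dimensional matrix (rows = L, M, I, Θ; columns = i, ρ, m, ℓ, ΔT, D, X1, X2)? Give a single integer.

Dimensional matrix (L×M×I×Θ by i×ρ×m×ℓ×ΔT×D×X1×X2):
  L: [ 0 -3  0  1  0  1  0  3]
  M: [ 0  1  1  0  0  0  0  0]
  I: [ 1  0  0  0  0  0 -2 -2]
  Θ: [ 0  0  0  0  1  0  0 -1]
RREF → pivots at {i,ρ,m,ΔT} ⇒ r = 4

4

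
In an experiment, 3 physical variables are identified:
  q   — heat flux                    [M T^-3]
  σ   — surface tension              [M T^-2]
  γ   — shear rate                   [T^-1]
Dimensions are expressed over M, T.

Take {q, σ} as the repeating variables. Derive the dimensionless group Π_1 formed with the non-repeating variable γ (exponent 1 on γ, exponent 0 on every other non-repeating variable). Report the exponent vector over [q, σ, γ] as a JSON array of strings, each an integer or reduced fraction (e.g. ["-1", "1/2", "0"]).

["-1", "1", "1"]

Exponent matrix [M,T] × [q,σ,γ]:
  M: [ 1  1  0]
  T: [-3 -2 -1]
Row reduction gives pivot columns q,σ; rank = 2
Pivot set = {q,σ}, free = {γ}
RREF:
  r0: [   1    0    1]
  r1: [   0    1   -1]
Fix exponent of γ at 1; solve each RREF row for its pivot's exponent:
  r0: exp(q) + (1)·1 = 0 ⇒ exp(q) = -1
  r1: exp(σ) + (-1)·1 = 0 ⇒ exp(σ) = 1
Π_1 = q^-1 · σ · γ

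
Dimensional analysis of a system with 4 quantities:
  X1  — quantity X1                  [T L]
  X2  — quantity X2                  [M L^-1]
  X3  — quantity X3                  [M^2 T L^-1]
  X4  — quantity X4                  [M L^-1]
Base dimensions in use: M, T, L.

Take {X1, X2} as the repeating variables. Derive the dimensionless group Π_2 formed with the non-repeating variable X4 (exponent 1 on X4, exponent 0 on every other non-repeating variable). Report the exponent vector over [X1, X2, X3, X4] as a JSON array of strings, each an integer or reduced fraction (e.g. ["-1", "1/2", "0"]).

Exponent matrix [M,T,L] × [X1,X2,X3,X4]:
  M: [ 0  1  2  1]
  T: [ 1  0  1  0]
  L: [ 1 -1 -1 -1]
Row reduction gives pivot columns X1,X2; rank = 2
Repeat: X1,X2; free: X3,X4
RREF:
  r0: [   1    0    1    0]
  r1: [   0    1    2    1]
  r2: [   0    0    0    0]
Fix exponent of X4 at 1, X3 at 0; solve each RREF row for its pivot's exponent:
  r0: exp(X1) + (0)·1 = 0 ⇒ exp(X1) = 0
  r1: exp(X2) + (1)·1 = 0 ⇒ exp(X2) = -1
Π_2 = X2^-1 · X4

["0", "-1", "0", "1"]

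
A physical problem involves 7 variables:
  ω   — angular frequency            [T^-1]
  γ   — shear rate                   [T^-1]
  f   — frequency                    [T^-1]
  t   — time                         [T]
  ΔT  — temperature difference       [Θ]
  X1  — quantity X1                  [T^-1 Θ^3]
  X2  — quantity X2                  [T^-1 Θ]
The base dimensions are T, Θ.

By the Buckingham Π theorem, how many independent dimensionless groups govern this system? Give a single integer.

5

Write exponents as rows T,Θ / cols ω,γ,f,t,ΔT,X1,X2:
  T: [-1 -1 -1  1  0 -1 -1]
  Θ: [ 0  0  0  0  1  3  1]
Row reduction gives pivot columns ω,ΔT; rank = 2
Π count = n − r = 7 − 2 = 5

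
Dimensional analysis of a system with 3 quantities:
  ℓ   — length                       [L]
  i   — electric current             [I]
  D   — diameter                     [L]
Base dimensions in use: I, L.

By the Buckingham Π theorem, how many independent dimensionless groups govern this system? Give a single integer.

1

Exponent matrix [I,L] × [ℓ,i,D]:
  I: [ 0  1  0]
  L: [ 1  0  1]
RREF → pivots at {ℓ,i} ⇒ r = 2
Π count = n − r = 3 − 2 = 1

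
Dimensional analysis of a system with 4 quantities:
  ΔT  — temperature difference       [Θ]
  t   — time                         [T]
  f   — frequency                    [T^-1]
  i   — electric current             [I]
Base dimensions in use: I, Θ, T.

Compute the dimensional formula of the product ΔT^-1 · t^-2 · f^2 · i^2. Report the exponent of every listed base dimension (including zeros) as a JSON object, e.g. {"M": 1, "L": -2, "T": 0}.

{"I": 2, "Θ": -1, "T": -4}

Dimensional matrix (I×Θ×T by ΔT×t×f×i):
  I: [ 0  0  0  1]
  Θ: [ 1  0  0  0]
  T: [ 0  1 -1  0]
  [I]: (-1)·0+(-2)·0+(2)·0+(2)·1 = 2
  [Θ]: (-1)·1+(-2)·0+(2)·0+(2)·0 = -1
  [T]: (-1)·0+(-2)·1+(2)·-1+(2)·0 = -4
⇒ I^2 Θ^-1 T^-4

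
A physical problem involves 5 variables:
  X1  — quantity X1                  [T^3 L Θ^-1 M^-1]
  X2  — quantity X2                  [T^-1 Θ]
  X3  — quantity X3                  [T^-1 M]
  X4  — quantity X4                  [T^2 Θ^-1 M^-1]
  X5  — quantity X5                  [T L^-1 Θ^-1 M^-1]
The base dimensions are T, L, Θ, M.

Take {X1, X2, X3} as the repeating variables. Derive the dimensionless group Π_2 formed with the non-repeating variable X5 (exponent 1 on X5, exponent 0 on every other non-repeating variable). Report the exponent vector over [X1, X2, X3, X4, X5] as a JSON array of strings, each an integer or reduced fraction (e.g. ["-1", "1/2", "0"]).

["1", "2", "2", "0", "1"]

Exponent matrix [T,L,Θ,M] × [X1,X2,X3,X4,X5]:
  T: [ 3 -1 -1  2  1]
  L: [ 1  0  0  0 -1]
  Θ: [-1  1  0 -1 -1]
  M: [-1  0  1 -1 -1]
Row reduction gives pivot columns X1,X2,X3; rank = 3
Pivot set = {X1,X2,X3}, free = {X4,X5}
RREF:
  r0: [   1    0    0    0   -1]
  r1: [   0    1    0   -1   -2]
  r2: [   0    0    1   -1   -2]
  r3: [   0    0    0    0    0]
Fix exponent of X5 at 1, X4 at 0; solve each RREF row for its pivot's exponent:
  r0: exp(X1) + (-1)·1 = 0 ⇒ exp(X1) = 1
  r1: exp(X2) + (-2)·1 = 0 ⇒ exp(X2) = 2
  r2: exp(X3) + (-2)·1 = 0 ⇒ exp(X3) = 2
Π_2 = X1 · X2^2 · X3^2 · X5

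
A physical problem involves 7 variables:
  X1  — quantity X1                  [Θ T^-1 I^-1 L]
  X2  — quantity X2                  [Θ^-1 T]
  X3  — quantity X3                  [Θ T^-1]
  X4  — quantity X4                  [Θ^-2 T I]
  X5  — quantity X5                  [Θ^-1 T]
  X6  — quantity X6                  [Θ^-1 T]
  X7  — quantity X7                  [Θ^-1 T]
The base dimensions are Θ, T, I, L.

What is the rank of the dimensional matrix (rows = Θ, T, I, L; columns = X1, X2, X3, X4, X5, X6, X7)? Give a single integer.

Dimensional matrix (Θ×T×I×L by X1×X2×X3×X4×X5×X6×X7):
  Θ: [ 1 -1  1 -2 -1 -1 -1]
  T: [-1  1 -1  1  1  1  1]
  I: [-1  0  0  1  0  0  0]
  L: [ 1  0  0  0  0  0  0]
Echelon form has 3 nonzero rows (pivots: X1,X2,X4)

3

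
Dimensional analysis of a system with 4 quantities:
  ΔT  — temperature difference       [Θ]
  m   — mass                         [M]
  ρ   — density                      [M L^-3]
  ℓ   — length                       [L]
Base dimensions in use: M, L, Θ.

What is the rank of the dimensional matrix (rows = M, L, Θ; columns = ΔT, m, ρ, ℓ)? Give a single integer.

Exponent matrix [M,L,Θ] × [ΔT,m,ρ,ℓ]:
  M: [ 0  1  1  0]
  L: [ 0  0 -3  1]
  Θ: [ 1  0  0  0]
Echelon form has 3 nonzero rows (pivots: ΔT,m,ρ)

3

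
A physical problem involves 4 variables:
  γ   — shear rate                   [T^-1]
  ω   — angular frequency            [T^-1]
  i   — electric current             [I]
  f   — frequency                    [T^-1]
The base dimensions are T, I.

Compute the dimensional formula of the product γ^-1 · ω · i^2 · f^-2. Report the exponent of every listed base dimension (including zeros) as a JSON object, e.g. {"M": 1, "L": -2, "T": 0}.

{"T": 2, "I": 2}

Write exponents as rows T,I / cols γ,ω,i,f:
  T: [-1 -1  0 -1]
  I: [ 0  0  1  0]
  [T]: (-1)·-1+(1)·-1+(2)·0+(-2)·-1 = 2
  [I]: (-1)·0+(1)·0+(2)·1+(-2)·0 = 2
⇒ T^2 I^2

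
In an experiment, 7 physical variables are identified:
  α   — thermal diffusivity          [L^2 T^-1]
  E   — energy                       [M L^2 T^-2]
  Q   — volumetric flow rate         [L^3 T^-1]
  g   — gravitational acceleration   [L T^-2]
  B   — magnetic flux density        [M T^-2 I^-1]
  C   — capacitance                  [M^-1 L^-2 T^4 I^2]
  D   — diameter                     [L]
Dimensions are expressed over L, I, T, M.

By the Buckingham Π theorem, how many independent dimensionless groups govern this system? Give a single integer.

Exponent matrix [L,I,T,M] × [α,E,Q,g,B,C,D]:
  L: [ 2  2  3  1  0 -2  1]
  I: [ 0  0  0  0 -1  2  0]
  T: [-1 -2 -1 -2 -2  4  0]
  M: [ 0  1  0  0  1 -1  0]
RREF → pivots at {α,E,Q,B} ⇒ r = 4
Π count = n − r = 7 − 4 = 3

3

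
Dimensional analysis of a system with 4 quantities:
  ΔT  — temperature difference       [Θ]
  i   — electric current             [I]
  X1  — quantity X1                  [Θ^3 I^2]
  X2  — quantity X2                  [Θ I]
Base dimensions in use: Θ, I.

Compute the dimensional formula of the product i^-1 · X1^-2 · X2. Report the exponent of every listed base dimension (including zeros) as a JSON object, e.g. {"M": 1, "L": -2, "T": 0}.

Exponent matrix [Θ,I] × [ΔT,i,X1,X2]:
  Θ: [ 1  0  3  1]
  I: [ 0  1  2  1]
  [Θ]: (-1)·0+(-2)·3+(1)·1 = -5
  [I]: (-1)·1+(-2)·2+(1)·1 = -4
⇒ Θ^-5 I^-4

{"Θ": -5, "I": -4}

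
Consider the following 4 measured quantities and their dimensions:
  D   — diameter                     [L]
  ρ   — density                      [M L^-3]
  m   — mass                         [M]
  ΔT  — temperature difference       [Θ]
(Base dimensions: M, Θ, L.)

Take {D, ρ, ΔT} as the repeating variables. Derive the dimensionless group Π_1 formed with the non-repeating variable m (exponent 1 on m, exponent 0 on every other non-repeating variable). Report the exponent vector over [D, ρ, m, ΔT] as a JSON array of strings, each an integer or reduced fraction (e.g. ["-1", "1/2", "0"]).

["-3", "-1", "1", "0"]

Dimensional matrix (M×Θ×L by D×ρ×m×ΔT):
  M: [ 0  1  1  0]
  Θ: [ 0  0  0  1]
  L: [ 1 -3  0  0]
RREF → pivots at {D,ρ,ΔT} ⇒ r = 3
Repeat: D,ρ,ΔT; free: m
RREF:
  r0: [   1    0    3    0]
  r1: [   0    1    1    0]
  r2: [   0    0    0    1]
Fix exponent of m at 1; solve each RREF row for its pivot's exponent:
  r0: exp(D) + (3)·1 = 0 ⇒ exp(D) = -3
  r1: exp(ρ) + (1)·1 = 0 ⇒ exp(ρ) = -1
  r2: exp(ΔT) + (0)·1 = 0 ⇒ exp(ΔT) = 0
Π_1 = D^-3 · ρ^-1 · m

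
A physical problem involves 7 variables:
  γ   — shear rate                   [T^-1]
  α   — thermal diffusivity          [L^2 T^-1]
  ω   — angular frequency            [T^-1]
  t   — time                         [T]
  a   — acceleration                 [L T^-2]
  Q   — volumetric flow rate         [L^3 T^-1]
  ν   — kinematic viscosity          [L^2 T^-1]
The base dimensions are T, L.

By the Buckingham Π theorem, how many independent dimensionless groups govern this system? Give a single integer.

Dimensional matrix (T×L by γ×α×ω×t×a×Q×ν):
  T: [-1 -1 -1  1 -2 -1 -1]
  L: [ 0  2  0  0  1  3  2]
RREF → pivots at {γ,α} ⇒ r = 2
7 vars − rank 2 = 5 Π groups

5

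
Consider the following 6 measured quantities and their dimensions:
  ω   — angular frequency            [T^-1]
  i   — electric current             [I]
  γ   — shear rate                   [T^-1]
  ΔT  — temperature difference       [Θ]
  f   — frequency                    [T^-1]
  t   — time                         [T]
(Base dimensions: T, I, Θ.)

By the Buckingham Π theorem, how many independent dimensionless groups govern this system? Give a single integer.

3

Write exponents as rows T,I,Θ / cols ω,i,γ,ΔT,f,t:
  T: [-1  0 -1  0 -1  1]
  I: [ 0  1  0  0  0  0]
  Θ: [ 0  0  0  1  0  0]
Echelon form has 3 nonzero rows (pivots: ω,i,ΔT)
Π count = n − r = 6 − 3 = 3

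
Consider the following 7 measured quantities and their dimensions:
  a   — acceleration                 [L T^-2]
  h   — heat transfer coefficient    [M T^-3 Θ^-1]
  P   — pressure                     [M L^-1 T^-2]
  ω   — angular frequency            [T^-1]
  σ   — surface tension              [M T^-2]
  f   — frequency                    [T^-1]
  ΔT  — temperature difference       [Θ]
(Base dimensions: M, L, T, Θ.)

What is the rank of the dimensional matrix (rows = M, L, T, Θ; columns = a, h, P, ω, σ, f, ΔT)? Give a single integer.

Dimensional matrix (M×L×T×Θ by a×h×P×ω×σ×f×ΔT):
  M: [ 0  1  1  0  1  0  0]
  L: [ 1  0 -1  0  0  0  0]
  T: [-2 -3 -2 -1 -2 -1  0]
  Θ: [ 0 -1  0  0  0  0  1]
Echelon form has 4 nonzero rows (pivots: a,h,P,ω)

4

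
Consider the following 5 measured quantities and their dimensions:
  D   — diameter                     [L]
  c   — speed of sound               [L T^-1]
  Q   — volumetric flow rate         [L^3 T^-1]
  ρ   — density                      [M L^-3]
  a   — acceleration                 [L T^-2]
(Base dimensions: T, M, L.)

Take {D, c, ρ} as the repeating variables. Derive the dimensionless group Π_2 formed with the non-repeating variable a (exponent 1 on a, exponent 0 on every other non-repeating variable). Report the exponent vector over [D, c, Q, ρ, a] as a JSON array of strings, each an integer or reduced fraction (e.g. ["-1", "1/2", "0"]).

Exponent matrix [T,M,L] × [D,c,Q,ρ,a]:
  T: [ 0 -1 -1  0 -2]
  M: [ 0  0  0  1  0]
  L: [ 1  1  3 -3  1]
RREF → pivots at {D,c,ρ} ⇒ r = 3
Pivot set = {D,c,ρ}, free = {Q,a}
RREF:
  r0: [   1    0    2    0   -1]
  r1: [   0    1    1    0    2]
  r2: [   0    0    0    1    0]
Fix exponent of a at 1, Q at 0; solve each RREF row for its pivot's exponent:
  r0: exp(D) + (-1)·1 = 0 ⇒ exp(D) = 1
  r1: exp(c) + (2)·1 = 0 ⇒ exp(c) = -2
  r2: exp(ρ) + (0)·1 = 0 ⇒ exp(ρ) = 0
Π_2 = D · c^-2 · a

["1", "-2", "0", "0", "1"]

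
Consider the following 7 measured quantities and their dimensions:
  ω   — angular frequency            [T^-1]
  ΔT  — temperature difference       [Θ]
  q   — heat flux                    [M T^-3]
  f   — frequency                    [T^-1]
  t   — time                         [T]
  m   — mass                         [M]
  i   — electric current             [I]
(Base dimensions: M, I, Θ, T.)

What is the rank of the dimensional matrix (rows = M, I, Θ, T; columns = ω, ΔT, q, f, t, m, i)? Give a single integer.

4

Dimensional matrix (M×I×Θ×T by ω×ΔT×q×f×t×m×i):
  M: [ 0  0  1  0  0  1  0]
  I: [ 0  0  0  0  0  0  1]
  Θ: [ 0  1  0  0  0  0  0]
  T: [-1  0 -3 -1  1  0  0]
Echelon form has 4 nonzero rows (pivots: ω,ΔT,q,i)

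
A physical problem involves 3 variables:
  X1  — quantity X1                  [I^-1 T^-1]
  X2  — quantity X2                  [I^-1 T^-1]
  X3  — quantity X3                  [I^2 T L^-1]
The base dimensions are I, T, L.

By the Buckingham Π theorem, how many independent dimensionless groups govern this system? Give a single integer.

1

Dimensional matrix (I×T×L by X1×X2×X3):
  I: [-1 -1  2]
  T: [-1 -1  1]
  L: [ 0  0 -1]
Row reduction gives pivot columns X1,X3; rank = 2
n=3, r=2 ⇒ 1 dimensionless group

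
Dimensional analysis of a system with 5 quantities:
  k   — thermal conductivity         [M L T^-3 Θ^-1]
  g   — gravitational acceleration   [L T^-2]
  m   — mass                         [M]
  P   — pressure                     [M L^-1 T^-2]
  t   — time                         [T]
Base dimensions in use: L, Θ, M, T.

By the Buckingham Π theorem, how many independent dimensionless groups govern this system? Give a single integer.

1

Exponent matrix [L,Θ,M,T] × [k,g,m,P,t]:
  L: [ 1  1  0 -1  0]
  Θ: [-1  0  0  0  0]
  M: [ 1  0  1  1  0]
  T: [-3 -2  0 -2  1]
RREF → pivots at {k,g,m,P} ⇒ r = 4
Π count = n − r = 5 − 4 = 1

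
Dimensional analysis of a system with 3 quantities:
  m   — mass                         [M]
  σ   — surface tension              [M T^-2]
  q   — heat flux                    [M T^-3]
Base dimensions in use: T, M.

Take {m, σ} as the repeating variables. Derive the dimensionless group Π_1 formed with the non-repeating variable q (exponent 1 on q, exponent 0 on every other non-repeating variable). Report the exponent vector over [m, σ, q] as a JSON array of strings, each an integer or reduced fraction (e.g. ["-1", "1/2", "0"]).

Exponent matrix [T,M] × [m,σ,q]:
  T: [ 0 -2 -3]
  M: [ 1  1  1]
Row reduction gives pivot columns m,σ; rank = 2
Pivot set = {m,σ}, free = {q}
RREF:
  r0: [   1    0 -1/2]
  r1: [   0    1  3/2]
Fix exponent of q at 1; solve each RREF row for its pivot's exponent:
  r0: exp(m) + (-1/2)·1 = 0 ⇒ exp(m) = 1/2
  r1: exp(σ) + (3/2)·1 = 0 ⇒ exp(σ) = -3/2
Π_1 = m^(1/2) · σ^(-3/2) · q

["1/2", "-3/2", "1"]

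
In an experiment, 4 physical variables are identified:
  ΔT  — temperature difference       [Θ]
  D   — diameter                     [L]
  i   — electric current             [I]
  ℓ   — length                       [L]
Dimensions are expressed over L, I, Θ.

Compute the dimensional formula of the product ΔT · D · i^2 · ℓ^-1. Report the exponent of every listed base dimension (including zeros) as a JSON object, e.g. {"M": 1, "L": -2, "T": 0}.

{"L": 0, "I": 2, "Θ": 1}

Write exponents as rows L,I,Θ / cols ΔT,D,i,ℓ:
  L: [ 0  1  0  1]
  I: [ 0  0  1  0]
  Θ: [ 1  0  0  0]
  [L]: (1)·0+(1)·1+(2)·0+(-1)·1 = 0
  [I]: (1)·0+(1)·0+(2)·1+(-1)·0 = 2
  [Θ]: (1)·1+(1)·0+(2)·0+(-1)·0 = 1
⇒ I^2 Θ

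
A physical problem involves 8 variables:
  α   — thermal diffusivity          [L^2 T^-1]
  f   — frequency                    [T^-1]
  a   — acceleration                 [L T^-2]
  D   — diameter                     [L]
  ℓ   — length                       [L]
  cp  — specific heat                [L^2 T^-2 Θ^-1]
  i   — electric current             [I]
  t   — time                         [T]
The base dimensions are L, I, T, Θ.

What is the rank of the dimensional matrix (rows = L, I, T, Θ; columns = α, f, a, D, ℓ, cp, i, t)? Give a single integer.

4

Write exponents as rows L,I,T,Θ / cols α,f,a,D,ℓ,cp,i,t:
  L: [ 2  0  1  1  1  2  0  0]
  I: [ 0  0  0  0  0  0  1  0]
  T: [-1 -1 -2  0  0 -2  0  1]
  Θ: [ 0  0  0  0  0 -1  0  0]
Row reduction gives pivot columns α,f,cp,i; rank = 4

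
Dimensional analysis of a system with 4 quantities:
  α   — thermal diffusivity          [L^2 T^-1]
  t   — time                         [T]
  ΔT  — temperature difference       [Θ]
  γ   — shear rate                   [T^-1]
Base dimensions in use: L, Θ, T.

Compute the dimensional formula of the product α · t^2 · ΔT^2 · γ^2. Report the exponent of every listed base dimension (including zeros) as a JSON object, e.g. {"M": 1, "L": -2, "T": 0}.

{"L": 2, "Θ": 2, "T": -1}

Exponent matrix [L,Θ,T] × [α,t,ΔT,γ]:
  L: [ 2  0  0  0]
  Θ: [ 0  0  1  0]
  T: [-1  1  0 -1]
  [L]: (1)·2+(2)·0+(2)·0+(2)·0 = 2
  [Θ]: (1)·0+(2)·0+(2)·1+(2)·0 = 2
  [T]: (1)·-1+(2)·1+(2)·0+(2)·-1 = -1
⇒ L^2 Θ^2 T^-1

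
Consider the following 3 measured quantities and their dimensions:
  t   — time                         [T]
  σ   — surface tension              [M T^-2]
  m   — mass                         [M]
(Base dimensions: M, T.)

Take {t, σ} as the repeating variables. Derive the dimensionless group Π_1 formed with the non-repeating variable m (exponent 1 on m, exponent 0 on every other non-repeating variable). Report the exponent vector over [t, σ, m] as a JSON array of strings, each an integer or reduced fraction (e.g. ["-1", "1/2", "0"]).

["-2", "-1", "1"]

Write exponents as rows M,T / cols t,σ,m:
  M: [ 0  1  1]
  T: [ 1 -2  0]
Row reduction gives pivot columns t,σ; rank = 2
Repeat: t,σ; free: m
RREF:
  r0: [   1    0    2]
  r1: [   0    1    1]
Fix exponent of m at 1; solve each RREF row for its pivot's exponent:
  r0: exp(t) + (2)·1 = 0 ⇒ exp(t) = -2
  r1: exp(σ) + (1)·1 = 0 ⇒ exp(σ) = -1
Π_1 = t^-2 · σ^-1 · m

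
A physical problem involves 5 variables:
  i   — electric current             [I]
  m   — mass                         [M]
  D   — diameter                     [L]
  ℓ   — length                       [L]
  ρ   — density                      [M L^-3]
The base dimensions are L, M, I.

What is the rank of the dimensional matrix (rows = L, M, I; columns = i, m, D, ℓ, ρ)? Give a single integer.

Dimensional matrix (L×M×I by i×m×D×ℓ×ρ):
  L: [ 0  0  1  1 -3]
  M: [ 0  1  0  0  1]
  I: [ 1  0  0  0  0]
RREF → pivots at {i,m,D} ⇒ r = 3

3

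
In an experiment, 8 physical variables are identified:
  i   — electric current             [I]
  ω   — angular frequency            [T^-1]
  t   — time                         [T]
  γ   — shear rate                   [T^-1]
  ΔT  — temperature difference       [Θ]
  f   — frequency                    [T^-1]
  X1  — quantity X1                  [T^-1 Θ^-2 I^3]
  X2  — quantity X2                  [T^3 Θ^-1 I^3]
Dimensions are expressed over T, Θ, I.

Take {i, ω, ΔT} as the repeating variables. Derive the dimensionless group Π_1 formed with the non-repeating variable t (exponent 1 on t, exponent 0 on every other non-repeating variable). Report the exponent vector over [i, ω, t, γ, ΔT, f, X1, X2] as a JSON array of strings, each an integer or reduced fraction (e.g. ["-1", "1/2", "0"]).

Write exponents as rows T,Θ,I / cols i,ω,t,γ,ΔT,f,X1,X2:
  T: [ 0 -1  1 -1  0 -1 -1  3]
  Θ: [ 0  0  0  0  1  0 -2 -1]
  I: [ 1  0  0  0  0  0  3  3]
Row reduction gives pivot columns i,ω,ΔT; rank = 3
Pivot set = {i,ω,ΔT}, free = {t,γ,f,X1,X2}
RREF:
  r0: [   1    0    0    0    0    0    3    3]
  r1: [   0    1   -1    1    0    1    1   -3]
  r2: [   0    0    0    0    1    0   -2   -1]
Fix exponent of t at 1, γ at 0, f at 0, X1 at 0, X2 at 0; solve each RREF row for its pivot's exponent:
  r0: exp(i) + (0)·1 = 0 ⇒ exp(i) = 0
  r1: exp(ω) + (-1)·1 = 0 ⇒ exp(ω) = 1
  r2: exp(ΔT) + (0)·1 = 0 ⇒ exp(ΔT) = 0
Π_1 = ω · t

["0", "1", "1", "0", "0", "0", "0", "0"]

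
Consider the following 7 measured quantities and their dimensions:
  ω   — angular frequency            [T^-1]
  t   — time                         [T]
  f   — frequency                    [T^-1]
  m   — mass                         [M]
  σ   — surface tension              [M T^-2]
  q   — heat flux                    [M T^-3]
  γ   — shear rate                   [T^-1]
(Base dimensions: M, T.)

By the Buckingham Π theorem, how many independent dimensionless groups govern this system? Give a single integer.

Exponent matrix [M,T] × [ω,t,f,m,σ,q,γ]:
  M: [ 0  0  0  1  1  1  0]
  T: [-1  1 -1  0 -2 -3 -1]
Row reduction gives pivot columns ω,m; rank = 2
n=7, r=2 ⇒ 5 dimensionless groups

5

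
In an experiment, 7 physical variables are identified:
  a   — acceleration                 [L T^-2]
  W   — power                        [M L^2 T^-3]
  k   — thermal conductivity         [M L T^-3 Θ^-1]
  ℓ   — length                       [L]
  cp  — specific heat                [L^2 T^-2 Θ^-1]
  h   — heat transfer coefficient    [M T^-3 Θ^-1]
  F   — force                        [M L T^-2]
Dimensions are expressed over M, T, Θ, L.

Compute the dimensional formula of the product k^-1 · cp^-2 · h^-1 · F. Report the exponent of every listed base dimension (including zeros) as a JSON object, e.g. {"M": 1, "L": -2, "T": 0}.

{"M": -1, "T": 8, "Θ": 4, "L": -4}

Exponent matrix [M,T,Θ,L] × [a,W,k,ℓ,cp,h,F]:
  M: [ 0  1  1  0  0  1  1]
  T: [-2 -3 -3  0 -2 -3 -2]
  Θ: [ 0  0 -1  0 -1 -1  0]
  L: [ 1  2  1  1  2  0  1]
  [M]: (-1)·1+(-2)·0+(-1)·1+(1)·1 = -1
  [T]: (-1)·-3+(-2)·-2+(-1)·-3+(1)·-2 = 8
  [Θ]: (-1)·-1+(-2)·-1+(-1)·-1+(1)·0 = 4
  [L]: (-1)·1+(-2)·2+(-1)·0+(1)·1 = -4
⇒ M^-1 T^8 Θ^4 L^-4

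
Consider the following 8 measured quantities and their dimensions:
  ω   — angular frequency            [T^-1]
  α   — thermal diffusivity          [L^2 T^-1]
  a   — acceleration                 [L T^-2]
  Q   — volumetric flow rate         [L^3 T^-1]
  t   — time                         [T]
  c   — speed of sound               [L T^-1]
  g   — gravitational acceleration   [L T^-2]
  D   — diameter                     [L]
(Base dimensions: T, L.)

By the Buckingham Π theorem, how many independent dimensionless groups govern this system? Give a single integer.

6

Dimensional matrix (T×L by ω×α×a×Q×t×c×g×D):
  T: [-1 -1 -2 -1  1 -1 -2  0]
  L: [ 0  2  1  3  0  1  1  1]
RREF → pivots at {ω,α} ⇒ r = 2
Π count = n − r = 8 − 2 = 6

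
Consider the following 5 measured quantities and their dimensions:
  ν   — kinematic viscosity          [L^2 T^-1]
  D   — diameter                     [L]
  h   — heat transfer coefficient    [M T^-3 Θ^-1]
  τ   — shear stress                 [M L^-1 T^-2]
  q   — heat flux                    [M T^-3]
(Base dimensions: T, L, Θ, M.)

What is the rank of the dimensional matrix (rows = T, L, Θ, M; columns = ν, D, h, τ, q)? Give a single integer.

4

Exponent matrix [T,L,Θ,M] × [ν,D,h,τ,q]:
  T: [-1  0 -3 -2 -3]
  L: [ 2  1  0 -1  0]
  Θ: [ 0  0 -1  0  0]
  M: [ 0  0  1  1  1]
Echelon form has 4 nonzero rows (pivots: ν,D,h,τ)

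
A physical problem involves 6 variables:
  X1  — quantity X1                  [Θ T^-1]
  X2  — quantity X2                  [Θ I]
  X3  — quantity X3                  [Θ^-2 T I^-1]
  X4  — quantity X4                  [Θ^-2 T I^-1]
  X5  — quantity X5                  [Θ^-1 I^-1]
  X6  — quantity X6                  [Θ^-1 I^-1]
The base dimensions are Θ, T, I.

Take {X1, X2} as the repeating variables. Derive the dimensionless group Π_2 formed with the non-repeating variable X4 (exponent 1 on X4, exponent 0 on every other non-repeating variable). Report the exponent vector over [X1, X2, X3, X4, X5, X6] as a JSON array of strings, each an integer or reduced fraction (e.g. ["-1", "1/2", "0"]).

Dimensional matrix (Θ×T×I by X1×X2×X3×X4×X5×X6):
  Θ: [ 1  1 -2 -2 -1 -1]
  T: [-1  0  1  1  0  0]
  I: [ 0  1 -1 -1 -1 -1]
RREF → pivots at {X1,X2} ⇒ r = 2
Pivot set = {X1,X2}, free = {X3,X4,X5,X6}
RREF:
  r0: [   1    0   -1   -1    0    0]
  r1: [   0    1   -1   -1   -1   -1]
  r2: [   0    0    0    0    0    0]
Fix exponent of X4 at 1, X3 at 0, X5 at 0, X6 at 0; solve each RREF row for its pivot's exponent:
  r0: exp(X1) + (-1)·1 = 0 ⇒ exp(X1) = 1
  r1: exp(X2) + (-1)·1 = 0 ⇒ exp(X2) = 1
Π_2 = X1 · X2 · X4

["1", "1", "0", "1", "0", "0"]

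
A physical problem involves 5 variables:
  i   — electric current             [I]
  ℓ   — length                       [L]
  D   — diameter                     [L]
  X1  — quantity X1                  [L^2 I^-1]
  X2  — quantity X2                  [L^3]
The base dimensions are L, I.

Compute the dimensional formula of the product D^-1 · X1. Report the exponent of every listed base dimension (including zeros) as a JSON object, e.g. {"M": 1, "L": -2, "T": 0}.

{"L": 1, "I": -1}

Dimensional matrix (L×I by i×ℓ×D×X1×X2):
  L: [ 0  1  1  2  3]
  I: [ 1  0  0 -1  0]
  [L]: (-1)·1+(1)·2 = 1
  [I]: (-1)·0+(1)·-1 = -1
⇒ L I^-1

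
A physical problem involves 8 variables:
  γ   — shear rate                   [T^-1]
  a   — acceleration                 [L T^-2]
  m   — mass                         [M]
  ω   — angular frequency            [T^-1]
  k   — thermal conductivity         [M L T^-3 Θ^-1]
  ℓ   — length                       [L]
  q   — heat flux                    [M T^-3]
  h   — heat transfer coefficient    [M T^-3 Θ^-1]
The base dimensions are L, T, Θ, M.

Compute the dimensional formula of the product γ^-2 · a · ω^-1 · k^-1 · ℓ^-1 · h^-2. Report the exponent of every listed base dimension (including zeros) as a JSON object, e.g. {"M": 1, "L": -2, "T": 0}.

{"L": -1, "T": 10, "Θ": 3, "M": -3}

Dimensional matrix (L×T×Θ×M by γ×a×m×ω×k×ℓ×q×h):
  L: [ 0  1  0  0  1  1  0  0]
  T: [-1 -2  0 -1 -3  0 -3 -3]
  Θ: [ 0  0  0  0 -1  0  0 -1]
  M: [ 0  0  1  0  1  0  1  1]
  [L]: (-2)·0+(1)·1+(-1)·0+(-1)·1+(-1)·1+(-2)·0 = -1
  [T]: (-2)·-1+(1)·-2+(-1)·-1+(-1)·-3+(-1)·0+(-2)·-3 = 10
  [Θ]: (-2)·0+(1)·0+(-1)·0+(-1)·-1+(-1)·0+(-2)·-1 = 3
  [M]: (-2)·0+(1)·0+(-1)·0+(-1)·1+(-1)·0+(-2)·1 = -3
⇒ L^-1 T^10 Θ^3 M^-3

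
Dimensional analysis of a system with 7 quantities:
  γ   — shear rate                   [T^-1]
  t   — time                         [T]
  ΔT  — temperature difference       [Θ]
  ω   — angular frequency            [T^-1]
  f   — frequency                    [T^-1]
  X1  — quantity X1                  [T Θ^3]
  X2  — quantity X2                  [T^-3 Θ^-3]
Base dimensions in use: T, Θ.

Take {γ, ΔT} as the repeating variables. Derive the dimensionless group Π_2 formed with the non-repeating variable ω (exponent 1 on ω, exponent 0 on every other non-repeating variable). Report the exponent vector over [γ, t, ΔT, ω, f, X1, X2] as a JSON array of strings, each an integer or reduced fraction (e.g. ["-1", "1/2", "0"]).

["-1", "0", "0", "1", "0", "0", "0"]

Dimensional matrix (T×Θ by γ×t×ΔT×ω×f×X1×X2):
  T: [-1  1  0 -1 -1  1 -3]
  Θ: [ 0  0  1  0  0  3 -3]
Echelon form has 2 nonzero rows (pivots: γ,ΔT)
Pivot set = {γ,ΔT}, free = {t,ω,f,X1,X2}
RREF:
  r0: [   1   -1    0    1    1   -1    3]
  r1: [   0    0    1    0    0    3   -3]
Fix exponent of ω at 1, t at 0, f at 0, X1 at 0, X2 at 0; solve each RREF row for its pivot's exponent:
  r0: exp(γ) + (1)·1 = 0 ⇒ exp(γ) = -1
  r1: exp(ΔT) + (0)·1 = 0 ⇒ exp(ΔT) = 0
Π_2 = γ^-1 · ω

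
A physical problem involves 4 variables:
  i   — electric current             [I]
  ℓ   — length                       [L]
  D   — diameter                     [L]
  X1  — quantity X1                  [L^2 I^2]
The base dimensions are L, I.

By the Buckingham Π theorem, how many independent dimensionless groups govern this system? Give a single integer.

2

Dimensional matrix (L×I by i×ℓ×D×X1):
  L: [ 0  1  1  2]
  I: [ 1  0  0  2]
Row reduction gives pivot columns i,ℓ; rank = 2
4 vars − rank 2 = 2 Π groups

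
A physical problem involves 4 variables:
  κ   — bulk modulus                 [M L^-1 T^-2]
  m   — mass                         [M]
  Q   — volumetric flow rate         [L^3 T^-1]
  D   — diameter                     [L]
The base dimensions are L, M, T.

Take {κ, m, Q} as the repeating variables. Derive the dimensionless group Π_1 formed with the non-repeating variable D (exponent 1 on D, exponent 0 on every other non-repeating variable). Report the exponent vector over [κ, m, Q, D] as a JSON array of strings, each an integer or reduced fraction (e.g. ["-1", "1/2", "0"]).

Write exponents as rows L,M,T / cols κ,m,Q,D:
  L: [-1  0  3  1]
  M: [ 1  1  0  0]
  T: [-2  0 -1  0]
RREF → pivots at {κ,m,Q} ⇒ r = 3
Repeat: κ,m,Q; free: D
RREF:
  r0: [   1    0    0 -1/7]
  r1: [   0    1    0  1/7]
  r2: [   0    0    1  2/7]
Fix exponent of D at 1; solve each RREF row for its pivot's exponent:
  r0: exp(κ) + (-1/7)·1 = 0 ⇒ exp(κ) = 1/7
  r1: exp(m) + (1/7)·1 = 0 ⇒ exp(m) = -1/7
  r2: exp(Q) + (2/7)·1 = 0 ⇒ exp(Q) = -2/7
Π_1 = κ^(1/7) · m^(-1/7) · Q^(-2/7) · D

["1/7", "-1/7", "-2/7", "1"]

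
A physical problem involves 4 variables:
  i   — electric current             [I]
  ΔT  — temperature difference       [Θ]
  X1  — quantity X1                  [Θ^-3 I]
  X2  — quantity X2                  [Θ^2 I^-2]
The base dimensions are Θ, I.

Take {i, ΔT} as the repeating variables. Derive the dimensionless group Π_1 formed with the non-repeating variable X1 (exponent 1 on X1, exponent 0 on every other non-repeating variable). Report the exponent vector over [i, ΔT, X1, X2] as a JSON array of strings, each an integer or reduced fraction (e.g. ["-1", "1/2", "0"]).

["-1", "3", "1", "0"]

Dimensional matrix (Θ×I by i×ΔT×X1×X2):
  Θ: [ 0  1 -3  2]
  I: [ 1  0  1 -2]
Row reduction gives pivot columns i,ΔT; rank = 2
Repeat: i,ΔT; free: X1,X2
RREF:
  r0: [   1    0    1   -2]
  r1: [   0    1   -3    2]
Fix exponent of X1 at 1, X2 at 0; solve each RREF row for its pivot's exponent:
  r0: exp(i) + (1)·1 = 0 ⇒ exp(i) = -1
  r1: exp(ΔT) + (-3)·1 = 0 ⇒ exp(ΔT) = 3
Π_1 = i^-1 · ΔT^3 · X1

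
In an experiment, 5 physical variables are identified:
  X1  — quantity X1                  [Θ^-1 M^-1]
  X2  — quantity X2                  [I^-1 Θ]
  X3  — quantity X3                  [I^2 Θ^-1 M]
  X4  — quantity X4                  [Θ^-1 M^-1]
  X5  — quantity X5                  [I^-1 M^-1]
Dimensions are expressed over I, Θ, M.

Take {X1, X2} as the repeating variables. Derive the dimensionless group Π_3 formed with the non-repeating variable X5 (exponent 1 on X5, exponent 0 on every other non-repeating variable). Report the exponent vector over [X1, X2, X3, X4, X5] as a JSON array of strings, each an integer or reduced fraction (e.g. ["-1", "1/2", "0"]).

Exponent matrix [I,Θ,M] × [X1,X2,X3,X4,X5]:
  I: [ 0 -1  2  0 -1]
  Θ: [-1  1 -1 -1  0]
  M: [-1  0  1 -1 -1]
Echelon form has 2 nonzero rows (pivots: X1,X2)
Pivot set = {X1,X2}, free = {X3,X4,X5}
RREF:
  r0: [   1    0   -1    1    1]
  r1: [   0    1   -2    0    1]
  r2: [   0    0    0    0    0]
Fix exponent of X5 at 1, X3 at 0, X4 at 0; solve each RREF row for its pivot's exponent:
  r0: exp(X1) + (1)·1 = 0 ⇒ exp(X1) = -1
  r1: exp(X2) + (1)·1 = 0 ⇒ exp(X2) = -1
Π_3 = X1^-1 · X2^-1 · X5

["-1", "-1", "0", "0", "1"]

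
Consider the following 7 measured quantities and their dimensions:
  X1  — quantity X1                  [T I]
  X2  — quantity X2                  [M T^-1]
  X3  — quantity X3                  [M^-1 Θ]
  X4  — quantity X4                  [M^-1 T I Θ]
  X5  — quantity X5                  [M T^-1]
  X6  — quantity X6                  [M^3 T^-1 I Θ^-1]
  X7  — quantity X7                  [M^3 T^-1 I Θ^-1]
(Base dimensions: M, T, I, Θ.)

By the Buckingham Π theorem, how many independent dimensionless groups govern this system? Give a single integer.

Dimensional matrix (M×T×I×Θ by X1×X2×X3×X4×X5×X6×X7):
  M: [ 0  1 -1 -1  1  3  3]
  T: [ 1 -1  0  1 -1 -1 -1]
  I: [ 1  0  0  1  0  1  1]
  Θ: [ 0  0  1  1  0 -1 -1]
RREF → pivots at {X1,X2,X3} ⇒ r = 3
n=7, r=3 ⇒ 4 dimensionless groups

4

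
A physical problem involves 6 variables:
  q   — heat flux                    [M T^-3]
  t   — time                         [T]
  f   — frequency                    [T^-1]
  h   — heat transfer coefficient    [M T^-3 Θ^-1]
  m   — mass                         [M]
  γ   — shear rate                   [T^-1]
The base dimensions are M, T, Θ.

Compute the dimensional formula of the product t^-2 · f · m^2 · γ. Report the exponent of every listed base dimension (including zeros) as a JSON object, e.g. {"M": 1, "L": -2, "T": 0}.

Dimensional matrix (M×T×Θ by q×t×f×h×m×γ):
  M: [ 1  0  0  1  1  0]
  T: [-3  1 -1 -3  0 -1]
  Θ: [ 0  0  0 -1  0  0]
  [M]: (-2)·0+(1)·0+(2)·1+(1)·0 = 2
  [T]: (-2)·1+(1)·-1+(2)·0+(1)·-1 = -4
  [Θ]: (-2)·0+(1)·0+(2)·0+(1)·0 = 0
⇒ M^2 T^-4

{"M": 2, "T": -4, "Θ": 0}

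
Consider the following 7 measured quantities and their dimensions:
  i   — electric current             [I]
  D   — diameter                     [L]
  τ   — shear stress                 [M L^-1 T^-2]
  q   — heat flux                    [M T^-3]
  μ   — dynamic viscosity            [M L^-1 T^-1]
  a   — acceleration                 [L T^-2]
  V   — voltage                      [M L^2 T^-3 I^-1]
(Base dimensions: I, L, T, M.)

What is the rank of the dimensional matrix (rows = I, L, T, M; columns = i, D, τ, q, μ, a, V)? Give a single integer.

Exponent matrix [I,L,T,M] × [i,D,τ,q,μ,a,V]:
  I: [ 1  0  0  0  0  0 -1]
  L: [ 0  1 -1  0 -1  1  2]
  T: [ 0  0 -2 -3 -1 -2 -3]
  M: [ 0  0  1  1  1  0  1]
Echelon form has 4 nonzero rows (pivots: i,D,τ,q)

4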